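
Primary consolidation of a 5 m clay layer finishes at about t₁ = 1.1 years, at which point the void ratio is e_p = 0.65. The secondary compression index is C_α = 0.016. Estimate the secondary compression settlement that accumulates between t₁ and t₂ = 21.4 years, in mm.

Secondary compression: S_s = C_α·H/(1+e_p)·log₁₀(t₂/t₁)
S_s = 0.016×5/(1+0.65)×log₁₀(21.4/1.1)
    = 0.04848 × 1.289 = 0.0625 m

S_s ≈ 62.5 mm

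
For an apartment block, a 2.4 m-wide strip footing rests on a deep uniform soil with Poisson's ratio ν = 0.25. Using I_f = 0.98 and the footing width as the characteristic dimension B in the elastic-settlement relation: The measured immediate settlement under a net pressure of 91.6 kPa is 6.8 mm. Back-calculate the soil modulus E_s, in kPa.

S_e = q·B·(1−ν²)/E_s · I_f  ⇒  E_s = q·B·(1−ν²)·I_f / S_e.
E_s = 91.6 × 2.4 × 0.9375 × 0.98 / 0.0068 = 29700 kPa

E_s ≈ 29700 kPa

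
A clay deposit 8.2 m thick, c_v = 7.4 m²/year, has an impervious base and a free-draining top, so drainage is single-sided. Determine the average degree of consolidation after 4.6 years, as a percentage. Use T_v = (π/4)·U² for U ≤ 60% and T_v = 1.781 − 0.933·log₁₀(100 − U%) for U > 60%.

Drainage path length: H_d = H = 8.2 m (single drainage).
T_v = c_v·t/H_d² = 7.4×4.6/8.2² = 0.50625.
T_v = 0.50625 corresponds to the U > 60% branch:
U = 1 − 10^((1.781 − T_v)/0.933)/100 = 0.7676

U ≈ 76.8 %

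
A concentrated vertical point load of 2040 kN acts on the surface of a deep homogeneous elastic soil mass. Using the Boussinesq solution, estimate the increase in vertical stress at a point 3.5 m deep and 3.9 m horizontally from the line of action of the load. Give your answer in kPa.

Δσ_z ≈ 10.6 kPa

Boussinesq vertical stress below a point load on an elastic half-space:
Δσ_z = 3P/(2πz²) · [1 + (r/z)²]^(−5/2)
r/z = 3.9/3.5 = 1.1143; [1+(r/z)²]^(−5/2) = 0.13292.
Δσ_z = 3×2040/(2π×3.5²) × 0.13292 = 79.513 × 0.13292 = 10.57 kPa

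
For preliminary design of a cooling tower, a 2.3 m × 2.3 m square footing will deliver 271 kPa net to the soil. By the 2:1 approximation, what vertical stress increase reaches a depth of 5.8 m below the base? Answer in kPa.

By the 2:1 method the load spreads at 1 horizontal : 2 vertical, so at depth z the loaded area has grown by z in each plan dimension:
Δσ = qBL/((B+z)(L+z)) = 271×2.3×2.3/((2.3+5.8)(2.3+5.8)) = 21.85 kPa

Δσ_z ≈ 21.9 kPa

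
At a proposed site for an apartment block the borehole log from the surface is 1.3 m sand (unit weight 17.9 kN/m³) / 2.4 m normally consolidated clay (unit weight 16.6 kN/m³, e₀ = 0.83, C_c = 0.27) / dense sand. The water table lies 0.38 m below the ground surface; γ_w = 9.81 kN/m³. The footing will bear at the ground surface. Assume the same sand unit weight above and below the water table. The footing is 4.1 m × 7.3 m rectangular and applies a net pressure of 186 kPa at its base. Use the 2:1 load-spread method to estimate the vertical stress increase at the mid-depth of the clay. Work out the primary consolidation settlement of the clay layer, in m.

Mid-depth of clay below the ground surface: z = 1.3 + 2.4/2 = 2.5 m.
Total vertical stress at mid-clay: σ_v = 17.9×1.3 + 16.6×1.2 = 43.19 kPa.
Pore pressure: u = 9.81×(2.5 − 0.38) = 20.797 kPa.
Initial effective stress: σ'_0 = σ_v − u = 43.19 − 20.797 = 22.393 kPa.
Stress increase at mid-clay by the 2:1 spreading method:
Δσ = qBL/((B+z)(L+z)) = 186×4.1×7.3/((4.1+2.5)(7.3+2.5)) = 86.07 kPa
Final effective stress: σ'_f = σ'_0 + Δσ = 22.393 + 86.07 = 108.46 kPa.
Normally consolidated clay, so the full stress increment lies on the virgin compression line:
S_c = C_c·H/(1+e₀)·log₁₀(σ'_f/σ'_0) = 0.27×2.4/(1+0.83)×log₁₀(108.46/22.393)
    = 0.3541 × 0.68516 = 0.2426 m

S_c ≈ 0.243 m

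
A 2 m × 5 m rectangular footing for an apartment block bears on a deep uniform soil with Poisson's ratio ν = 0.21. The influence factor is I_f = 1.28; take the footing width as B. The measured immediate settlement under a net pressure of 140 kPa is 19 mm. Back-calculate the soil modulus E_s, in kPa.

E_s ≈ 18000 kPa

S_e = q·B·(1−ν²)/E_s · I_f  ⇒  E_s = q·B·(1−ν²)·I_f / S_e.
E_s = 140 × 2 × 0.9559 × 1.28 / 0.019 = 18030 kPa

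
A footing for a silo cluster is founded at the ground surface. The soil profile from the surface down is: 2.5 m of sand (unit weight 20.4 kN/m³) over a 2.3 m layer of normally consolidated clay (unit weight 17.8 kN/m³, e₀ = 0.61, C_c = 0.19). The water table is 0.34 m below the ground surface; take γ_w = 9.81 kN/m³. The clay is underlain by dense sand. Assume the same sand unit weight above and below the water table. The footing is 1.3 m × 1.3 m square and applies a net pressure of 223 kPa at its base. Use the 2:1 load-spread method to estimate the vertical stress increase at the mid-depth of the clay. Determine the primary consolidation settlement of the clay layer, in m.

S_c ≈ 0.0392 m

Mid-depth of clay below the ground surface: z = 2.5 + 2.3/2 = 3.65 m.
Total vertical stress at mid-clay: σ_v = 20.4×2.5 + 17.8×1.15 = 71.47 kPa.
Pore pressure: u = 9.81×(3.65 − 0.34) = 32.471 kPa.
Initial effective stress: σ'_0 = σ_v − u = 71.47 − 32.471 = 38.999 kPa.
Stress increase at mid-clay by the 2:1 spreading method:
Δσ = qBL/((B+z)(L+z)) = 223×1.3×1.3/((1.3+3.65)(1.3+3.65)) = 15.381 kPa
Final effective stress: σ'_f = σ'_0 + Δσ = 38.999 + 15.381 = 54.38 kPa.
Normally consolidated clay, so the full stress increment lies on the virgin compression line:
S_c = C_c·H/(1+e₀)·log₁₀(σ'_f/σ'_0) = 0.19×2.3/(1+0.61)×log₁₀(54.38/38.999)
    = 0.27143 × 0.14439 = 0.03919 m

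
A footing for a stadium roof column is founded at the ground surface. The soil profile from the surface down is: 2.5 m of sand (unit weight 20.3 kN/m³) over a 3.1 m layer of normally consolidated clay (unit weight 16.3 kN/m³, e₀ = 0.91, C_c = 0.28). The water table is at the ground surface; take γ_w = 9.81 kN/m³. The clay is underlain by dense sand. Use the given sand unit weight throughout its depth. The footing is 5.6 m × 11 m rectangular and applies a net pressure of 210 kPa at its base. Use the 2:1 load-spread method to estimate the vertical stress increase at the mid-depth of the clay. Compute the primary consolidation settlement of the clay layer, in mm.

S_c ≈ 245 mm

Mid-depth of clay below the ground surface: z = 2.5 + 3.1/2 = 4.05 m.
Total vertical stress at mid-clay: σ_v = 20.3×2.5 + 16.3×1.55 = 76.015 kPa.
Pore pressure: u = 9.81×(4.05 − 0) = 39.73 kPa.
Initial effective stress: σ'_0 = σ_v − u = 76.015 − 39.73 = 36.285 kPa.
Stress increase at mid-clay by the 2:1 spreading method:
Δσ = qBL/((B+z)(L+z)) = 210×5.6×11/((5.6+4.05)(11+4.05)) = 89.071 kPa
Final effective stress: σ'_f = σ'_0 + Δσ = 36.285 + 89.071 = 125.36 kPa.
Normally consolidated clay, so the full stress increment lies on the virgin compression line:
S_c = C_c·H/(1+e₀)·log₁₀(σ'_f/σ'_0) = 0.28×3.1/(1+0.91)×log₁₀(125.36/36.285)
    = 0.45445 × 0.53843 = 0.2447 m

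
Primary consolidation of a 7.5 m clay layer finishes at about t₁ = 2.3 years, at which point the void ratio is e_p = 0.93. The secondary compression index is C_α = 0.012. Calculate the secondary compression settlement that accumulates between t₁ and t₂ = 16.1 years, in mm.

S_s ≈ 39.4 mm

Secondary compression: S_s = C_α·H/(1+e_p)·log₁₀(t₂/t₁)
S_s = 0.012×7.5/(1+0.93)×log₁₀(16.1/2.3)
    = 0.04663 × 0.8451 = 0.03941 m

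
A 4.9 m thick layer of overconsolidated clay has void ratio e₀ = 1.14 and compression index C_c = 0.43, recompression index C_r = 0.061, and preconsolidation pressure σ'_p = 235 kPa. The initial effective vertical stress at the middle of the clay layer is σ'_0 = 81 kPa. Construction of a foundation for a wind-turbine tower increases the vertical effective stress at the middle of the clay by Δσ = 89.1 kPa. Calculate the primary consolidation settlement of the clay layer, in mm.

Final effective stress: σ'_f = 81 + 89.1 = 170.1 kPa.
σ'_f = 170.1 ≤ σ'_p = 235 kPa, so the clay remains overconsolidated and only the recompression index applies:
S_c = C_r·H/(1+e₀)·log₁₀(σ'_f/σ'_0) = 0.061×4.9/2.14×log₁₀(170.1/81)
    = 0.13967 × 0.32222 = 0.04501 m

S_c ≈ 45 mm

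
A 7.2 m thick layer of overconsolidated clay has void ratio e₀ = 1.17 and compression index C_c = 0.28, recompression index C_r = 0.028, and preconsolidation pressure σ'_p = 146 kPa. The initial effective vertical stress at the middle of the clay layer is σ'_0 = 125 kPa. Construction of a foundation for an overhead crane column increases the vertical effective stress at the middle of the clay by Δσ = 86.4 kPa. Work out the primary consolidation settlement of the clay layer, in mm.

Final effective stress: σ'_f = 125 + 86.4 = 211.4 kPa.
σ'_f = 211.4 > σ'_p = 146 kPa, so the stress path crosses the preconsolidation pressure — recompression up to σ'_p, then virgin compression beyond:
S_c = H/(1+e₀)·[C_r·log₁₀(σ'_p/σ'_0) + C_c·log₁₀(σ'_f/σ'_p)]
    = 7.2/2.17 × [0.028×log₁₀(146/125) + 0.28×log₁₀(211.4/146)]
    = 3.318 × [0.0018884 + 0.045011] = 0.1556 m

S_c ≈ 156 mm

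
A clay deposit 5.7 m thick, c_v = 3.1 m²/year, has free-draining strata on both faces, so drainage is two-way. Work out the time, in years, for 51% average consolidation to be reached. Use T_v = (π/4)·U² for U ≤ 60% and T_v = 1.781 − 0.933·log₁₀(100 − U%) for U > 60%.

Drainage path length: H_d = H/2 = 2.85 m (double drainage).
U ≤ 60%: T_v = (π/4)·U² = (π/4)×0.51² = 0.20428.
t = T_v·H_d²/c_v = 0.20428×2.85²/3.1 = 0.5352 years.

t ≈ 0.535 years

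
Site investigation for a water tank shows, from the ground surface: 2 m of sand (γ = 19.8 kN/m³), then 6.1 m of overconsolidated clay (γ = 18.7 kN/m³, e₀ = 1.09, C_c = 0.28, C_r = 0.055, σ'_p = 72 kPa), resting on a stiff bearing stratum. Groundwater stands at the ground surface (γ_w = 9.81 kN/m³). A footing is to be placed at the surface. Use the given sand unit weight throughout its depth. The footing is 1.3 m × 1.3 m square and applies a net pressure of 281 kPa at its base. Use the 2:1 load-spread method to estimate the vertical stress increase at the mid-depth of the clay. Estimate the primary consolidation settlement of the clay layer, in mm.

S_c ≈ 15.6 mm

Mid-depth of clay below the ground surface: z = 2 + 6.1/2 = 5.05 m.
Total vertical stress at mid-clay: σ_v = 19.8×2 + 18.7×3.05 = 96.635 kPa.
Pore pressure: u = 9.81×(5.05 − 0) = 49.541 kPa.
Initial effective stress: σ'_0 = σ_v − u = 96.635 − 49.541 = 47.094 kPa.
Stress increase at mid-clay by the 2:1 spreading method:
Δσ = qBL/((B+z)(L+z)) = 281×1.3×1.3/((1.3+5.05)(1.3+5.05)) = 11.777 kPa
Final effective stress: σ'_f = 47.094 + 11.777 = 58.871 kPa.
σ'_f = 58.871 ≤ σ'_p = 72 kPa, so the clay remains overconsolidated and only the recompression index applies:
S_c = C_r·H/(1+e₀)·log₁₀(σ'_f/σ'_0) = 0.055×6.1/2.09×log₁₀(58.871/47.094)
    = 0.16053 × 0.096936 = 0.01556 m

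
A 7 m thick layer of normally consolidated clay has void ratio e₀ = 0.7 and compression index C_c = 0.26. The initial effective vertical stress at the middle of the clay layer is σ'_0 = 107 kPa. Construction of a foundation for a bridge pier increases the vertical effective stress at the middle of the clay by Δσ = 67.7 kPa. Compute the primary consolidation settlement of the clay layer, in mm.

Final effective stress: σ'_f = σ'_0 + Δσ = 107 + 67.7 = 174.7 kPa.
Normally consolidated clay, so the full stress increment lies on the virgin compression line:
S_c = C_c·H/(1+e₀)·log₁₀(σ'_f/σ'_0) = 0.26×7/(1+0.7)×log₁₀(174.7/107)
    = 1.0706 × 0.21291 = 0.2279 m

S_c ≈ 228 mm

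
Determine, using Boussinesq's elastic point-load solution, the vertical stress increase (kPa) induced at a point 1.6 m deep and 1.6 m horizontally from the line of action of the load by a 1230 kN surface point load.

Δσ_z ≈ 40.6 kPa

Boussinesq vertical stress below a point load on an elastic half-space:
Δσ_z = 3P/(2πz²) · [1 + (r/z)²]^(−5/2)
r/z = 1.6/1.6 = 1; [1+(r/z)²]^(−5/2) = 0.17678.
Δσ_z = 3×1230/(2π×1.6²) × 0.17678 = 229.41 × 0.17678 = 40.56 kPa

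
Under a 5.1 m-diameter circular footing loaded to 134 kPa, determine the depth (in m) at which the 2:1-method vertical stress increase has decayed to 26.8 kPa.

2:1 spreading — at depth z the loaded area has grown by z in each plan dimension:
qD²/(D+z)² = Δσ_z ⇒ z = D(√(q/Δσ_z) − 1) = 5.1×(√(134/26.8) − 1) = 6.304 m

z ≈ 6.3 m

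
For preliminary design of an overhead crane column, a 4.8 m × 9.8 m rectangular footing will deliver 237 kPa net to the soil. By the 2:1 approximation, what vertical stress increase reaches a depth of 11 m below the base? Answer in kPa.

Δσ_z ≈ 33.9 kPa

By the 2:1 method the load spreads at 1 horizontal : 2 vertical, so at depth z the loaded area has grown by z in each plan dimension:
Δσ = qBL/((B+z)(L+z)) = 237×4.8×9.8/((4.8+11)(9.8+11)) = 33.923 kPa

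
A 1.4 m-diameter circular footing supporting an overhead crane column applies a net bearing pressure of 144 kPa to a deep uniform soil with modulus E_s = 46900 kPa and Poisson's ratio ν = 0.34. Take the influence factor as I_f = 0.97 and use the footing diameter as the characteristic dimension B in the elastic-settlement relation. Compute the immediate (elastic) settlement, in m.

Immediate (elastic) settlement: S_e = q·B·(1−ν²)/E_s · I_f.
S_e = 144 × 1.4 × (1 − 0.34²) / 46900 × 0.97
    = 144 × 1.4 × 0.8844 / 46900 × 0.97
    = 0.003688 m

S_e ≈ 0.00369 m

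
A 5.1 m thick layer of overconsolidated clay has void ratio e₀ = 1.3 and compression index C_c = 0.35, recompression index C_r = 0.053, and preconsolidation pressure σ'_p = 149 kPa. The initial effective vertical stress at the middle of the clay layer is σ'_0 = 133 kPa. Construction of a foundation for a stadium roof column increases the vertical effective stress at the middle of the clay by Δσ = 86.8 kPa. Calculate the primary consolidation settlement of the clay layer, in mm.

Final effective stress: σ'_f = 133 + 86.8 = 219.8 kPa.
σ'_f = 219.8 > σ'_p = 149 kPa, so the stress path crosses the preconsolidation pressure — recompression up to σ'_p, then virgin compression beyond:
S_c = H/(1+e₀)·[C_r·log₁₀(σ'_p/σ'_0) + C_c·log₁₀(σ'_f/σ'_p)]
    = 5.1/2.3 × [0.053×log₁₀(149/133) + 0.35×log₁₀(219.8/149)]
    = 2.2174 × [0.0026147 + 0.059094] = 0.1368 m

S_c ≈ 137 mm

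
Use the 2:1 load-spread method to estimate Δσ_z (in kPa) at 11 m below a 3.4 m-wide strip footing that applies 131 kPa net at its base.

Δσ_z ≈ 30.9 kPa

By the 2:1 method the load spreads at 1 horizontal : 2 vertical, so at depth z the loaded area has grown by z in each plan dimension:
Δσ = qB/(B+z) = 131×3.4/(3.4+11) = 30.931 kPa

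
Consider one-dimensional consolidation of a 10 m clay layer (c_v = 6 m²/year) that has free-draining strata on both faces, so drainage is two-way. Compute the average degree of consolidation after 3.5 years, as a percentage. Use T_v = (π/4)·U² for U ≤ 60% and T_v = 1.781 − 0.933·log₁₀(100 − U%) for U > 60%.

U ≈ 89.8 %

Drainage path length: H_d = H/2 = 5 m (double drainage).
T_v = c_v·t/H_d² = 6×3.5/5² = 0.84.
T_v = 0.84 corresponds to the U > 60% branch:
U = 1 − 10^((1.781 − T_v)/0.933)/100 = 0.898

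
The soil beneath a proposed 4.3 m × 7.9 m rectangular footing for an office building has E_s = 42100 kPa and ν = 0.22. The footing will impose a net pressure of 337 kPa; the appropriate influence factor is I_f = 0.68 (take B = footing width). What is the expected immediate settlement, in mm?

Immediate (elastic) settlement: S_e = q·B·(1−ν²)/E_s · I_f.
S_e = 337 × 4.3 × (1 − 0.22²) / 42100 × 0.68
    = 337 × 4.3 × 0.9516 / 42100 × 0.68
    = 0.02227 m = 22.27 mm

S_e ≈ 22.3 mm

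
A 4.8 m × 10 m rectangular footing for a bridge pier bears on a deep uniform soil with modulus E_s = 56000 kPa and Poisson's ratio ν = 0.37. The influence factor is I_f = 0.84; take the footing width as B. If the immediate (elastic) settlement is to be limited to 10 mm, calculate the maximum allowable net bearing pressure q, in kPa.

S_e = q·B·(1−ν²)/E_s · I_f  ⇒  q = S_e·E_s / (B·(1−ν²)·I_f).
q = 0.01 × 56000 / (4.8 × 0.8631 × 0.84) = 160.9 kPa

q ≈ 161 kPa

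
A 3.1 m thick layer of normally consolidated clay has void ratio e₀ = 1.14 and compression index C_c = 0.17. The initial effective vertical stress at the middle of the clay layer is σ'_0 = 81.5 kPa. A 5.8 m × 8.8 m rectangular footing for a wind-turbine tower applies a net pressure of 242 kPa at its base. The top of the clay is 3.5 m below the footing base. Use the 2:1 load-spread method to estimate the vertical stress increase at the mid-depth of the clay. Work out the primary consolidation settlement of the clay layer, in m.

S_c ≈ 0.0746 m

Mid-depth of clay below the footing base: z = 3.5 + 3.1/2 = 5.05 m.
Stress increase at mid-clay by the 2:1 spreading method:
Δσ = qBL/((B+z)(L+z)) = 242×5.8×8.8/((5.8+5.05)(8.8+5.05)) = 82.195 kPa
Final effective stress: σ'_f = σ'_0 + Δσ = 81.5 + 82.195 = 163.69 kPa.
Normally consolidated clay, so the full stress increment lies on the virgin compression line:
S_c = C_c·H/(1+e₀)·log₁₀(σ'_f/σ'_0) = 0.17×3.1/(1+1.14)×log₁₀(163.69/81.5)
    = 0.24626 × 0.30286 = 0.07458 m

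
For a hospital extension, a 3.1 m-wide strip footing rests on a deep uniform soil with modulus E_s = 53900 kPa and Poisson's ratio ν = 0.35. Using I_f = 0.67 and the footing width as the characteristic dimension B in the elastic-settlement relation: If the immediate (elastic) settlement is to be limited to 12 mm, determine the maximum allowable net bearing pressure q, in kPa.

S_e = q·B·(1−ν²)/E_s · I_f  ⇒  q = S_e·E_s / (B·(1−ν²)·I_f).
q = 0.012 × 53900 / (3.1 × 0.8775 × 0.67) = 354.9 kPa

q ≈ 355 kPa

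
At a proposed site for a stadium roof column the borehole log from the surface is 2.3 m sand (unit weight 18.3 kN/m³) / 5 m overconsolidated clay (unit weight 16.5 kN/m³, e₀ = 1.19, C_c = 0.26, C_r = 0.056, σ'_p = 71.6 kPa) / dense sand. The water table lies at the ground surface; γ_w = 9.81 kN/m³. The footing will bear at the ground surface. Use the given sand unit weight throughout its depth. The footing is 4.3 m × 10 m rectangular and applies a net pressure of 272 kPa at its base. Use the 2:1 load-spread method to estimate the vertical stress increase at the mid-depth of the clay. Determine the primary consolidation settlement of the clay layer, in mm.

S_c ≈ 177 mm

Mid-depth of clay below the ground surface: z = 2.3 + 5/2 = 4.8 m.
Total vertical stress at mid-clay: σ_v = 18.3×2.3 + 16.5×2.5 = 83.34 kPa.
Pore pressure: u = 9.81×(4.8 − 0) = 47.088 kPa.
Initial effective stress: σ'_0 = σ_v − u = 83.34 − 47.088 = 36.252 kPa.
Stress increase at mid-clay by the 2:1 spreading method:
Δσ = qBL/((B+z)(L+z)) = 272×4.3×10/((4.3+4.8)(10+4.8)) = 86.843 kPa
Final effective stress: σ'_f = 36.252 + 86.843 = 123.09 kPa.
σ'_f = 123.09 > σ'_p = 71.6 kPa, so the stress path crosses the preconsolidation pressure — recompression up to σ'_p, then virgin compression beyond:
S_c = H/(1+e₀)·[C_r·log₁₀(σ'_p/σ'_0) + C_c·log₁₀(σ'_f/σ'_p)]
    = 5/2.19 × [0.056×log₁₀(71.6/36.252) + 0.26×log₁₀(123.09/71.6)]
    = 2.2831 × [0.016553 + 0.061181] = 0.1775 m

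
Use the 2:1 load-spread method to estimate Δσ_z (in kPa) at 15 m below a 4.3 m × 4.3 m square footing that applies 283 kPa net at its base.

By the 2:1 method the load spreads at 1 horizontal : 2 vertical, so at depth z the loaded area has grown by z in each plan dimension:
Δσ = qBL/((B+z)(L+z)) = 283×4.3×4.3/((4.3+15)(4.3+15)) = 14.048 kPa

Δσ_z ≈ 14 kPa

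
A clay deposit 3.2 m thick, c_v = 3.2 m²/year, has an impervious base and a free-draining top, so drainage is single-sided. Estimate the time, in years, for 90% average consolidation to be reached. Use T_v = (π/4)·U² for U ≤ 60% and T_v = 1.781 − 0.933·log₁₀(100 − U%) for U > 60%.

Drainage path length: H_d = H = 3.2 m (single drainage).
U > 60%: T_v = 1.781 − 0.933·log₁₀(100 − 90) = 0.848.
t = T_v·H_d²/c_v = 0.848×3.2²/3.2 = 2.714 years.

t ≈ 2.71 years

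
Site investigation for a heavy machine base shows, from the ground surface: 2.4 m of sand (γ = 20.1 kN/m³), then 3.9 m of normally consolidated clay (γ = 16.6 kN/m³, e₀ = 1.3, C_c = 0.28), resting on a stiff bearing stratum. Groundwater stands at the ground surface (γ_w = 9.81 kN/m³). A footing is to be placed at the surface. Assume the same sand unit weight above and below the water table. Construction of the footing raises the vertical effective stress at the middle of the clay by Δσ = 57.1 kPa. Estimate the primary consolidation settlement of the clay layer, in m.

Mid-depth of clay below the ground surface: z = 2.4 + 3.9/2 = 4.35 m.
Total vertical stress at mid-clay: σ_v = 20.1×2.4 + 16.6×1.95 = 80.61 kPa.
Pore pressure: u = 9.81×(4.35 − 0) = 42.673 kPa.
Initial effective stress: σ'_0 = σ_v − u = 80.61 − 42.673 = 37.937 kPa.
Final effective stress: σ'_f = σ'_0 + Δσ = 37.937 + 57.1 = 95.037 kPa.
Normally consolidated clay, so the full stress increment lies on the virgin compression line:
S_c = C_c·H/(1+e₀)·log₁₀(σ'_f/σ'_0) = 0.28×3.9/(1+1.3)×log₁₀(95.037/37.937)
    = 0.47478 × 0.39883 = 0.1894 m

S_c ≈ 0.189 m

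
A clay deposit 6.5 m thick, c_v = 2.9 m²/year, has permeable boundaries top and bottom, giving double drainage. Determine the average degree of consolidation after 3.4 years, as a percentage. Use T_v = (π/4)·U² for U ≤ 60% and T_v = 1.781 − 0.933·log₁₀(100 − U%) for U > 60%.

Drainage path length: H_d = H/2 = 3.25 m (double drainage).
T_v = c_v·t/H_d² = 2.9×3.4/3.25² = 0.93349.
T_v = 0.93349 corresponds to the U > 60% branch:
U = 1 − 10^((1.781 − T_v)/0.933)/100 = 0.919

U ≈ 91.9 %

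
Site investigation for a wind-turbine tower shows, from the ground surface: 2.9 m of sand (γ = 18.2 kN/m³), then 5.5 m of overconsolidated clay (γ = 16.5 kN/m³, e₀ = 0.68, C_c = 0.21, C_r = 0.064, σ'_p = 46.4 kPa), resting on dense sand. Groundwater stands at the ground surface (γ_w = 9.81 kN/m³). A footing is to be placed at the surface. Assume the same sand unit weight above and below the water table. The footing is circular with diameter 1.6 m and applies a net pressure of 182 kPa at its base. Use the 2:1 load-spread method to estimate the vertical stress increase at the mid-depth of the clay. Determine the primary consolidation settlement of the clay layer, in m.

S_c ≈ 0.0392 m

Mid-depth of clay below the ground surface: z = 2.9 + 5.5/2 = 5.65 m.
Total vertical stress at mid-clay: σ_v = 18.2×2.9 + 16.5×2.75 = 98.155 kPa.
Pore pressure: u = 9.81×(5.65 − 0) = 55.427 kPa.
Initial effective stress: σ'_0 = σ_v − u = 98.155 − 55.427 = 42.728 kPa.
Stress increase at mid-clay by the 2:1 spreading method:
Δσ ≈ qD²/(D+z)² = 182×1.6²/(1.6+5.65)² = 8.8641 kPa
Final effective stress: σ'_f = 42.728 + 8.8641 = 51.592 kPa.
σ'_f = 51.592 > σ'_p = 46.4 kPa, so the stress path crosses the preconsolidation pressure — recompression up to σ'_p, then virgin compression beyond:
S_c = H/(1+e₀)·[C_r·log₁₀(σ'_p/σ'_0) + C_c·log₁₀(σ'_f/σ'_p)]
    = 5.5/1.68 × [0.064×log₁₀(46.4/42.728) + 0.21×log₁₀(51.592/46.4)]
    = 3.2738 × [0.0022915 + 0.0096735] = 0.03917 m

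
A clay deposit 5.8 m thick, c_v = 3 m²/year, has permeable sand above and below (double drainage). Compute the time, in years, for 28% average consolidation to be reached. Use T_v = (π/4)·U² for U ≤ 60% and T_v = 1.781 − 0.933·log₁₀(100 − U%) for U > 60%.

t ≈ 0.173 years

Drainage path length: H_d = H/2 = 2.9 m (double drainage).
U ≤ 60%: T_v = (π/4)·U² = (π/4)×0.28² = 0.061575.
t = T_v·H_d²/c_v = 0.061575×2.9²/3 = 0.1726 years.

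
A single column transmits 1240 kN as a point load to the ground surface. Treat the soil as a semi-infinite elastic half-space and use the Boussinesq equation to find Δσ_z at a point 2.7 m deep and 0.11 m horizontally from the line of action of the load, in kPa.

Boussinesq vertical stress below a point load on an elastic half-space:
Δσ_z = 3P/(2πz²) · [1 + (r/z)²]^(−5/2)
r/z = 0.11/2.7 = 0.040741; [1+(r/z)²]^(−5/2) = 0.99586.
Δσ_z = 3×1240/(2π×2.7²) × 0.99586 = 81.215 × 0.99586 = 80.88 kPa

Δσ_z ≈ 80.9 kPa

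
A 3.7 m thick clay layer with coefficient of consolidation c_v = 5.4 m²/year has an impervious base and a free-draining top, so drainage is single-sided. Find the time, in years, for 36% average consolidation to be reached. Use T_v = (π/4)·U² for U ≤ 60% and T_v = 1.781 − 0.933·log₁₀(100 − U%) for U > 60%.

t ≈ 0.258 years

Drainage path length: H_d = H = 3.7 m (single drainage).
U ≤ 60%: T_v = (π/4)·U² = (π/4)×0.36² = 0.10179.
t = T_v·H_d²/c_v = 0.10179×3.7²/5.4 = 0.2581 years.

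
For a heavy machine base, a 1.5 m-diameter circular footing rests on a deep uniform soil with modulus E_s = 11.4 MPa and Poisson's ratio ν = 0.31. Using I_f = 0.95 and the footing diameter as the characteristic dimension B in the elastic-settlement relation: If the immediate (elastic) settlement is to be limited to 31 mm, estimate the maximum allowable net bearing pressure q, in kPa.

E_s = 11.4 MPa = 11400 kPa.
S_e = q·B·(1−ν²)/E_s · I_f  ⇒  q = S_e·E_s / (B·(1−ν²)·I_f).
q = 0.031 × 11400 / (1.5 × 0.9039 × 0.95) = 274.4 kPa

q ≈ 274 kPa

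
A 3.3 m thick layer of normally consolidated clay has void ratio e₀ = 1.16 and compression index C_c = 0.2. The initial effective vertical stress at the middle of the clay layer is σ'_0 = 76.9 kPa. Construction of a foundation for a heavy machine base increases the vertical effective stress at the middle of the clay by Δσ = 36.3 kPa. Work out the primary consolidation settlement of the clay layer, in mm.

S_c ≈ 51.3 mm

Final effective stress: σ'_f = σ'_0 + Δσ = 76.9 + 36.3 = 113.2 kPa.
Normally consolidated clay, so the full stress increment lies on the virgin compression line:
S_c = C_c·H/(1+e₀)·log₁₀(σ'_f/σ'_0) = 0.2×3.3/(1+1.16)×log₁₀(113.2/76.9)
    = 0.30556 × 0.16792 = 0.05131 m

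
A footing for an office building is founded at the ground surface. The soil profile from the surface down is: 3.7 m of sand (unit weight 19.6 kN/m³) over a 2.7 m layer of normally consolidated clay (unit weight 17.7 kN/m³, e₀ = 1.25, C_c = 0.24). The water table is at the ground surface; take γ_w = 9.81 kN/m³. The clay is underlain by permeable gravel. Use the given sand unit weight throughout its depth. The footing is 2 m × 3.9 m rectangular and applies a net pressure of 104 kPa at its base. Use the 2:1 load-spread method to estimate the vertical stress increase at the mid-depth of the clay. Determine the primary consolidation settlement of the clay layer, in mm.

S_c ≈ 30.3 mm

Mid-depth of clay below the ground surface: z = 3.7 + 2.7/2 = 5.05 m.
Total vertical stress at mid-clay: σ_v = 19.6×3.7 + 17.7×1.35 = 96.415 kPa.
Pore pressure: u = 9.81×(5.05 − 0) = 49.541 kPa.
Initial effective stress: σ'_0 = σ_v − u = 96.415 − 49.541 = 46.874 kPa.
Stress increase at mid-clay by the 2:1 spreading method:
Δσ = qBL/((B+z)(L+z)) = 104×2×3.9/((2+5.05)(3.9+5.05)) = 12.856 kPa
Final effective stress: σ'_f = σ'_0 + Δσ = 46.874 + 12.856 = 59.73 kPa.
Normally consolidated clay, so the full stress increment lies on the virgin compression line:
S_c = C_c·H/(1+e₀)·log₁₀(σ'_f/σ'_0) = 0.24×2.7/(1+1.25)×log₁₀(59.73/46.874)
    = 0.288 × 0.10526 = 0.03031 m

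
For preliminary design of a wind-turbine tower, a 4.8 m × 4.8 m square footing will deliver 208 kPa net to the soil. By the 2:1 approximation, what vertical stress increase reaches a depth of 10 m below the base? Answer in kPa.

By the 2:1 method the load spreads at 1 horizontal : 2 vertical, so at depth z the loaded area has grown by z in each plan dimension:
Δσ = qBL/((B+z)(L+z)) = 208×4.8×4.8/((4.8+10)(4.8+10)) = 21.879 kPa

Δσ_z ≈ 21.9 kPa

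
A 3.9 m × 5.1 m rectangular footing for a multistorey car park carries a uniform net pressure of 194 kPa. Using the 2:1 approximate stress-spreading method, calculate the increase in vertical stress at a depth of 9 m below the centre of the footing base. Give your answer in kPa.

Δσ_z ≈ 21.2 kPa

By the 2:1 method the load spreads at 1 horizontal : 2 vertical, so at depth z the loaded area has grown by z in each plan dimension:
Δσ = qBL/((B+z)(L+z)) = 194×3.9×5.1/((3.9+9)(5.1+9)) = 21.214 kPa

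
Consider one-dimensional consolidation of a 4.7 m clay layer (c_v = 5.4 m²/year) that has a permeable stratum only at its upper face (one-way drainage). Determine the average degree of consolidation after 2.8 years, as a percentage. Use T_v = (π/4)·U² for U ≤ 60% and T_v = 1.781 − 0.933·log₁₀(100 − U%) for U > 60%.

U ≈ 85 %

Drainage path length: H_d = H = 4.7 m (single drainage).
T_v = c_v·t/H_d² = 5.4×2.8/4.7² = 0.68447.
T_v = 0.68447 corresponds to the U > 60% branch:
U = 1 − 10^((1.781 − T_v)/0.933)/100 = 0.8503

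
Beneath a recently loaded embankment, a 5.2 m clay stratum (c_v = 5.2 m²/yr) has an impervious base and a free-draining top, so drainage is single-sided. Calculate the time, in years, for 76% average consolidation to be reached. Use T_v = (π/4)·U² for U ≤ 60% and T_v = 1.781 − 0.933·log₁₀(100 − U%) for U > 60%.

t ≈ 2.56 years

Drainage path length: H_d = H = 5.2 m (single drainage).
U > 60%: T_v = 1.781 − 0.933·log₁₀(100 − 76) = 0.49326.
t = T_v·H_d²/c_v = 0.49326×5.2²/5.2 = 2.565 years.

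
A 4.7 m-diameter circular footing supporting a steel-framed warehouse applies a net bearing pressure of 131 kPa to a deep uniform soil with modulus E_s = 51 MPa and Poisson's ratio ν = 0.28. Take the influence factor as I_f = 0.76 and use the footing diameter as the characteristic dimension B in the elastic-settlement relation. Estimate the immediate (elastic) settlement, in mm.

Immediate (elastic) settlement: S_e = q·B·(1−ν²)/E_s · I_f.
E_s = 51 MPa = 51000 kPa.
S_e = 131 × 4.7 × (1 − 0.28²) / 51000 × 0.76
    = 131 × 4.7 × 0.9216 / 51000 × 0.76
    = 0.008456 m = 8.456 mm

S_e ≈ 8.46 mm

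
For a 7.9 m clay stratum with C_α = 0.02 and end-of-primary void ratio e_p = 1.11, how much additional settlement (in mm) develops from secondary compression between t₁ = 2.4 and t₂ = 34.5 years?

S_s ≈ 86.7 mm

Secondary compression: S_s = C_α·H/(1+e_p)·log₁₀(t₂/t₁)
S_s = 0.02×7.9/(1+1.11)×log₁₀(34.5/2.4)
    = 0.07488 × 1.158 = 0.08668 m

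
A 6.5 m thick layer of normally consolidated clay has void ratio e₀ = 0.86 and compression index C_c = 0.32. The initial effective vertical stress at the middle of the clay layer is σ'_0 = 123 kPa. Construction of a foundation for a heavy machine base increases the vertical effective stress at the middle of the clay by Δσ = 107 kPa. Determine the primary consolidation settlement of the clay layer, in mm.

S_c ≈ 304 mm

Final effective stress: σ'_f = σ'_0 + Δσ = 123 + 107 = 230 kPa.
Normally consolidated clay, so the full stress increment lies on the virgin compression line:
S_c = C_c·H/(1+e₀)·log₁₀(σ'_f/σ'_0) = 0.32×6.5/(1+0.86)×log₁₀(230/123)
    = 1.1183 × 0.27182 = 0.304 m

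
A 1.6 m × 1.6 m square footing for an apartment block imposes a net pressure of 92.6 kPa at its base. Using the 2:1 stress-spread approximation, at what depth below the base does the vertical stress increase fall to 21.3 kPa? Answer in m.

2:1 spreading — at depth z the loaded area has grown by z in each plan dimension:
qB²/(B+z)² = Δσ_z ⇒ z = B(√(q/Δσ_z) − 1) = 1.6×(√(92.6/21.3) − 1) = 1.736 m

z ≈ 1.74 m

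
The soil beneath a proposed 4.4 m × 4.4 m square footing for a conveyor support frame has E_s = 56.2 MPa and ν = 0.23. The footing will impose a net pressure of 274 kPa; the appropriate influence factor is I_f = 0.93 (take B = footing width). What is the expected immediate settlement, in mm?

Immediate (elastic) settlement: S_e = q·B·(1−ν²)/E_s · I_f.
E_s = 56.2 MPa = 56200 kPa.
S_e = 274 × 4.4 × (1 − 0.23²) / 56200 × 0.93
    = 274 × 4.4 × 0.9471 / 56200 × 0.93
    = 0.01889 m = 18.89 mm

S_e ≈ 18.9 mm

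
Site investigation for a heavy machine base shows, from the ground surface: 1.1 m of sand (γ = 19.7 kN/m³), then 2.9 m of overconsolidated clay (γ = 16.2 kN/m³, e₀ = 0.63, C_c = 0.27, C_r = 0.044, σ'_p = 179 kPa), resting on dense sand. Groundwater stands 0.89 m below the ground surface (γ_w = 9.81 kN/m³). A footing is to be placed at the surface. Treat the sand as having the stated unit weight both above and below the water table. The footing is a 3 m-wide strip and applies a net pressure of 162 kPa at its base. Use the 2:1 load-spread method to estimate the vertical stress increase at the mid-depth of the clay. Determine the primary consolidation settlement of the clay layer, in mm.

Mid-depth of clay below the ground surface: z = 1.1 + 2.9/2 = 2.55 m.
Total vertical stress at mid-clay: σ_v = 19.7×1.1 + 16.2×1.45 = 45.16 kPa.
Pore pressure: u = 9.81×(2.55 − 0.89) = 16.285 kPa.
Initial effective stress: σ'_0 = σ_v − u = 45.16 − 16.285 = 28.875 kPa.
Stress increase at mid-clay by the 2:1 spreading method:
Δσ = qB/(B+z) = 162×3/(3+2.55) = 87.568 kPa
Final effective stress: σ'_f = 28.875 + 87.568 = 116.44 kPa.
σ'_f = 116.44 ≤ σ'_p = 179 kPa, so the clay remains overconsolidated and only the recompression index applies:
S_c = C_r·H/(1+e₀)·log₁₀(σ'_f/σ'_0) = 0.044×2.9/1.63×log₁₀(116.44/28.875)
    = 0.07828 × 0.60558 = 0.04741 m

S_c ≈ 47.4 mm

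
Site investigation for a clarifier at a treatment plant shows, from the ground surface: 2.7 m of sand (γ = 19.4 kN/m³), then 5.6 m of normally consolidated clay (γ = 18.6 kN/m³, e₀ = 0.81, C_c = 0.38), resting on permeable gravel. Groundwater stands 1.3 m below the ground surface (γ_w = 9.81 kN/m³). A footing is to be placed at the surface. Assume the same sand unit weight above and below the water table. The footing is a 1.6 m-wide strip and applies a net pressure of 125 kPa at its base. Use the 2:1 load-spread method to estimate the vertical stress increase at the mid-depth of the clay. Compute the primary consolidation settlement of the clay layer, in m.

S_c ≈ 0.188 m

Mid-depth of clay below the ground surface: z = 2.7 + 5.6/2 = 5.5 m.
Total vertical stress at mid-clay: σ_v = 19.4×2.7 + 18.6×2.8 = 104.46 kPa.
Pore pressure: u = 9.81×(5.5 − 1.3) = 41.202 kPa.
Initial effective stress: σ'_0 = σ_v − u = 104.46 − 41.202 = 63.258 kPa.
Stress increase at mid-clay by the 2:1 spreading method:
Δσ = qB/(B+z) = 125×1.6/(1.6+5.5) = 28.169 kPa
Final effective stress: σ'_f = σ'_0 + Δσ = 63.258 + 28.169 = 91.427 kPa.
Normally consolidated clay, so the full stress increment lies on the virgin compression line:
S_c = C_c·H/(1+e₀)·log₁₀(σ'_f/σ'_0) = 0.38×5.6/(1+0.81)×log₁₀(91.427/63.258)
    = 1.1757 × 0.15996 = 0.1881 m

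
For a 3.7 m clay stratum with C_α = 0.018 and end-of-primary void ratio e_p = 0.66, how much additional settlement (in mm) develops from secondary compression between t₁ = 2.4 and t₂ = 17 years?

S_s ≈ 34.1 mm

Secondary compression: S_s = C_α·H/(1+e_p)·log₁₀(t₂/t₁)
S_s = 0.018×3.7/(1+0.66)×log₁₀(17/2.4)
    = 0.04012 × 0.8502 = 0.03411 m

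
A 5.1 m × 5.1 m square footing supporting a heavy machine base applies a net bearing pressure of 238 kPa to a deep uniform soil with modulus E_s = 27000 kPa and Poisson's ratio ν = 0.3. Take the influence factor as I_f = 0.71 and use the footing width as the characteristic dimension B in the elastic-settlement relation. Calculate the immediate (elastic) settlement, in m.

Immediate (elastic) settlement: S_e = q·B·(1−ν²)/E_s · I_f.
S_e = 238 × 5.1 × (1 − 0.3²) / 27000 × 0.71
    = 238 × 5.1 × 0.91 / 27000 × 0.71
    = 0.02905 m

S_e ≈ 0.029 m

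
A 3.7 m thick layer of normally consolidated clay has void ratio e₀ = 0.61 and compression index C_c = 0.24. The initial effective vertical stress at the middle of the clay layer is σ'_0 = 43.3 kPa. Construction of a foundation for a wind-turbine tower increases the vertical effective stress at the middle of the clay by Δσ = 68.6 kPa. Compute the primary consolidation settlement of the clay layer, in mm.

Final effective stress: σ'_f = σ'_0 + Δσ = 43.3 + 68.6 = 111.9 kPa.
Normally consolidated clay, so the full stress increment lies on the virgin compression line:
S_c = C_c·H/(1+e₀)·log₁₀(σ'_f/σ'_0) = 0.24×3.7/(1+0.61)×log₁₀(111.9/43.3)
    = 0.55155 × 0.41234 = 0.2274 m

S_c ≈ 227 mm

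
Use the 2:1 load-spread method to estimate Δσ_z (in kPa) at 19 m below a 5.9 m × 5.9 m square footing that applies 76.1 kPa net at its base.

Δσ_z ≈ 4.27 kPa

By the 2:1 method the load spreads at 1 horizontal : 2 vertical, so at depth z the loaded area has grown by z in each plan dimension:
Δσ = qBL/((B+z)(L+z)) = 76.1×5.9×5.9/((5.9+19)(5.9+19)) = 4.2726 kPa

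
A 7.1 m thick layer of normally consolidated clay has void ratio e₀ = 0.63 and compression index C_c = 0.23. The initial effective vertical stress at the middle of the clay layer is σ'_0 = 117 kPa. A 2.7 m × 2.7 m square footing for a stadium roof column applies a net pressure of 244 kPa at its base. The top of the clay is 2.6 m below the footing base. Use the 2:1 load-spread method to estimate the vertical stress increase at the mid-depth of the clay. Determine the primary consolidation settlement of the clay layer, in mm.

Mid-depth of clay below the footing base: z = 2.6 + 7.1/2 = 6.15 m.
Stress increase at mid-clay by the 2:1 spreading method:
Δσ = qBL/((B+z)(L+z)) = 244×2.7×2.7/((2.7+6.15)(2.7+6.15)) = 22.711 kPa
Final effective stress: σ'_f = σ'_0 + Δσ = 117 + 22.711 = 139.71 kPa.
Normally consolidated clay, so the full stress increment lies on the virgin compression line:
S_c = C_c·H/(1+e₀)·log₁₀(σ'_f/σ'_0) = 0.23×7.1/(1+0.63)×log₁₀(139.71/117)
    = 1.0018 × 0.077042 = 0.07718 m

S_c ≈ 77.2 mm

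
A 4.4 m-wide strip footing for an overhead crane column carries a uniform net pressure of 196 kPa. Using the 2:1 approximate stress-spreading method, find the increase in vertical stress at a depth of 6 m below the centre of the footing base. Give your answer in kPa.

Δσ_z ≈ 82.9 kPa

By the 2:1 method the load spreads at 1 horizontal : 2 vertical, so at depth z the loaded area has grown by z in each plan dimension:
Δσ = qB/(B+z) = 196×4.4/(4.4+6) = 82.923 kPa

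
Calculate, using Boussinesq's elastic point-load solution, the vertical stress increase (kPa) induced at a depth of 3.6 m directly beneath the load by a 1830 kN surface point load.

Boussinesq vertical stress below a point load on an elastic half-space:
Δσ_z = 3P/(2πz²) · [1 + (r/z)²]^(−5/2)
r/z = 0/3.6 = 0; [1+(r/z)²]^(−5/2) = 1.
Δσ_z = 3×1830/(2π×3.6²) × 1 = 67.42 × 1 = 67.42 kPa

Δσ_z ≈ 67.4 kPa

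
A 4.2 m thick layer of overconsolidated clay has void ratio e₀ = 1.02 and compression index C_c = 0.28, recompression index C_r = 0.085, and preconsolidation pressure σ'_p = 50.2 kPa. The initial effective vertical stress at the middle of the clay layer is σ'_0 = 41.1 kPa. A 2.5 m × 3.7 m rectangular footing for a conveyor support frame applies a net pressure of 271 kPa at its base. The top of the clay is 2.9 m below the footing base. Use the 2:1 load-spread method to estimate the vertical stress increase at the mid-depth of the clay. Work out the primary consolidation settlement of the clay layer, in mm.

Mid-depth of clay below the footing base: z = 2.9 + 4.2/2 = 5 m.
Stress increase at mid-clay by the 2:1 spreading method:
Δσ = qBL/((B+z)(L+z)) = 271×2.5×3.7/((2.5+5)(3.7+5)) = 38.418 kPa
Final effective stress: σ'_f = 41.1 + 38.418 = 79.518 kPa.
σ'_f = 79.518 > σ'_p = 50.2 kPa, so the stress path crosses the preconsolidation pressure — recompression up to σ'_p, then virgin compression beyond:
S_c = H/(1+e₀)·[C_r·log₁₀(σ'_p/σ'_0) + C_c·log₁₀(σ'_f/σ'_p)]
    = 4.2/2.02 × [0.085×log₁₀(50.2/41.1) + 0.28×log₁₀(79.518/50.2)]
    = 2.0792 × [0.0073833 + 0.055933] = 0.1316 m

S_c ≈ 132 mm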